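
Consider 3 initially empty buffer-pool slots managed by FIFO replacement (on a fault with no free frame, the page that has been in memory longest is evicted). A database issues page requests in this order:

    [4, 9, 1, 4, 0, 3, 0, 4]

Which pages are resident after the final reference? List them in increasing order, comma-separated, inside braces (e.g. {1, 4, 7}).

4: fault, frames [4]
9: fault, frames [4, 9]
1: fault, frames [4, 9, 1]
4: hit
0: fault, evict 4, frames [9, 1, 0]
3: fault, evict 9, frames [1, 0, 3]
0: hit
4: fault, evict 1, frames [0, 3, 4]

{0, 3, 4}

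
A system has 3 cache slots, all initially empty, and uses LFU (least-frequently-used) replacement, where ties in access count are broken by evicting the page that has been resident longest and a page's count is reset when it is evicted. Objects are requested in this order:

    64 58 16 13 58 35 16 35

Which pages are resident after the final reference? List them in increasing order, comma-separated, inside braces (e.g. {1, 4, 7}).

64: miss, frames [64]
58: miss, frames [64, 58]
16: miss, frames [64, 58, 16]
13: miss, evict 64, frames [58, 16, 13]
58: hit
35: miss, evict 16, frames [58, 13, 35]
16: miss, evict 13, frames [58, 35, 16]
35: hit

{16, 35, 58}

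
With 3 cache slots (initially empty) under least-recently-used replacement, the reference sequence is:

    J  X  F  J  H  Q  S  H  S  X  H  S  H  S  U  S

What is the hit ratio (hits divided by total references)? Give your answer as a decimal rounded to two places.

J: miss, frames (J)
X: miss, frames (J X)
F: miss, frames (J X F)
J: hit
H: miss, evict X, frames (F J H)
Q: miss, evict F, frames (J H Q)
S: miss, evict J, frames (H Q S)
H: hit
S: hit
X: miss, evict Q, frames (H S X)
H: hit
S: hit
H: hit
S: hit
U: miss, evict X, frames (H S U)
S: hit
Hits: 8 of 16 references → 8/16 = 0.5000.

0.50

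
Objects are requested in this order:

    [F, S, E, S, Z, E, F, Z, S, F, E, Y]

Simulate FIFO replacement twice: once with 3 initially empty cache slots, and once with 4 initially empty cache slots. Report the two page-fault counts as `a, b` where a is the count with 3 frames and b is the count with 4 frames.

3 frames: F F F . F . F . F . F F → 8 faults.
4 frames: F F F . F . . . . . . F → 5 faults.
5 < 8: adding a frame reduced faults, as is typical.

8, 5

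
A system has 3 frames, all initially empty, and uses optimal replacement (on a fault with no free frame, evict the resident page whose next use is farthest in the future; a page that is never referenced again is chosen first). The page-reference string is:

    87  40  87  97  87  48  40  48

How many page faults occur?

87: miss, frames [87]
40: miss, frames [87, 40]
87: hit
97: miss, frames [87, 40, 97]
87: hit
48: miss, evict 97, frames [87, 40, 48]
40: hit
48: hit
Page faults: 4.

4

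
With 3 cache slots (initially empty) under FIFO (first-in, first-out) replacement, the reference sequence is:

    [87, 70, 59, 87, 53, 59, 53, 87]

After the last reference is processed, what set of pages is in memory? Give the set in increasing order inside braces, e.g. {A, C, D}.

87 -> miss, frames {87}
70 -> miss, frames {87,70}
59 -> miss, frames {87,70,59}
87 -> hit
53 -> miss, evict 87, frames {70,59,53}
59 -> hit
53 -> hit
87 -> miss, evict 70, frames {59,53,87}

{53, 59, 87}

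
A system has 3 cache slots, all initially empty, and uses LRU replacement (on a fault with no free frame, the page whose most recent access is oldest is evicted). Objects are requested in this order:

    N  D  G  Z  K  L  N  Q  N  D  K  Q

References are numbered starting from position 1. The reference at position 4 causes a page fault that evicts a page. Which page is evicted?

pos 1: N → miss, frames {N}
pos 2: D → miss, frames {N,D}
pos 3: G → miss, frames {N,D,G}
pos 4: Z → miss, evict N, frames {D,G,Z}
At position 4, page N is evicted.

N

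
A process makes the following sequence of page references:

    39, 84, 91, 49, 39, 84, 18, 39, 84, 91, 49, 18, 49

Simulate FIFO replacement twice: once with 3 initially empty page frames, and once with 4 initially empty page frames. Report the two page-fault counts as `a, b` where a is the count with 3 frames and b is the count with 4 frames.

9, 10

3 frames: F F F F F F F . . F F . . → 9 faults.
4 frames: F F F F . . F F F F F F . → 10 faults.
10 > 9: adding a frame increased faults — Belady's anomaly.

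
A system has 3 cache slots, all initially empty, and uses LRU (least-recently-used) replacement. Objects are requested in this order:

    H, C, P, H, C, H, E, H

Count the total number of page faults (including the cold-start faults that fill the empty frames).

4

H → fault, frames (H)
C → fault, frames (H C)
P → fault, frames (H C P)
H → hit
C → hit
H → hit
E → fault, evict P, frames (C H E)
H → hit
Page faults: 4.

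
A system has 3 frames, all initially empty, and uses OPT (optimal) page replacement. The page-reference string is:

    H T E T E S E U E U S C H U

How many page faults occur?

H -> miss, frames {H}
T -> miss, frames {H,T}
E -> miss, frames {H,T,E}
T -> hit
E -> hit
S -> miss, evict T, frames {H,E,S}
E -> hit
U -> miss, evict H, frames {E,S,U}
E -> hit
U -> hit
S -> hit
C -> miss, evict S, frames {E,U,C}
H -> miss, evict C, frames {E,U,H}
U -> hit
Page faults: 7.

7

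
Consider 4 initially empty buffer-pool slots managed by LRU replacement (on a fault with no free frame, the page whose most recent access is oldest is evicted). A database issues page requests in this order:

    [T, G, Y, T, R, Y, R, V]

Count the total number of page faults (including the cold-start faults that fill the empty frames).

5

T → miss, frames (T)
G → miss, frames (T G)
Y → miss, frames (T G Y)
T → hit
R → miss, frames (G Y T R)
Y → hit
R → hit
V → miss, evict G, frames (T Y R V)
Page faults: 5.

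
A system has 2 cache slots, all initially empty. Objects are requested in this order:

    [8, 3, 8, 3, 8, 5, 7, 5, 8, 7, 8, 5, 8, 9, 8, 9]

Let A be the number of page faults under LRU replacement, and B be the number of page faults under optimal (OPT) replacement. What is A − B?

1

Under LRU: F F . . . F F . F F . F . F . . → 8 faults.
Under OPT: F F . . . F F . F . . F . F . . → 7 faults.
A − B = 8 − 7 = 1.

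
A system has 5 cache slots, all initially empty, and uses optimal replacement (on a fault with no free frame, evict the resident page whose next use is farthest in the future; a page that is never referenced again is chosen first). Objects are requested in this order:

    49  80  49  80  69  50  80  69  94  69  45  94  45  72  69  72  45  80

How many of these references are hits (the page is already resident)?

49 → miss, frames (49)
80 → miss, frames (49 80)
49 → hit
80 → hit
69 → miss, frames (49 80 69)
50 → miss, frames (49 80 69 50)
80 → hit
69 → hit
94 → miss, frames (49 80 69 50 94)
69 → hit
45 → miss, evict 50, frames (49 80 69 94 45)
94 → hit
45 → hit
72 → miss, evict 94, frames (49 80 69 45 72)
69 → hit
72 → hit
45 → hit
80 → hit
Hits: 11.

11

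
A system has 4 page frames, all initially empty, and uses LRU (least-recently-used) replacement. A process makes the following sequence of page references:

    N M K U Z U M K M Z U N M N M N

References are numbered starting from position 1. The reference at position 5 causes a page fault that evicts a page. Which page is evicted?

N

pos 1: N -> fault, frames (N)
pos 2: M -> fault, frames (N M)
pos 3: K -> fault, frames (N M K)
pos 4: U -> fault, frames (N M K U)
pos 5: Z -> fault, evict N, frames (M K U Z)
At position 5, page N is evicted.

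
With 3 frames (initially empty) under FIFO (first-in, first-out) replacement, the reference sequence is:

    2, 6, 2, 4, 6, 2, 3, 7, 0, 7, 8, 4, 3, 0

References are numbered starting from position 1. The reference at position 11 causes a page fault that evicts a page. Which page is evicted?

pos 1: 2 -> miss, frames [2]
pos 2: 6 -> miss, frames [2, 6]
pos 3: 2 -> hit
pos 4: 4 -> miss, frames [2, 6, 4]
pos 5: 6 -> hit
pos 6: 2 -> hit
pos 7: 3 -> miss, evict 2, frames [6, 4, 3]
pos 8: 7 -> miss, evict 6, frames [4, 3, 7]
pos 9: 0 -> miss, evict 4, frames [3, 7, 0]
pos 10: 7 -> hit
pos 11: 8 -> miss, evict 3, frames [7, 0, 8]
At position 11, page 3 is evicted.

3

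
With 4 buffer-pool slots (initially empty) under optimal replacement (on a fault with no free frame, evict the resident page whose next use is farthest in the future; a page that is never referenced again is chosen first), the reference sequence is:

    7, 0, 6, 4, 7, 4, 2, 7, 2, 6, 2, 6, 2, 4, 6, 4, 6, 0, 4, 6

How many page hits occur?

14

7: miss, frames (7)
0: miss, frames (7 0)
6: miss, frames (7 0 6)
4: miss, frames (7 0 6 4)
7: hit
4: hit
2: miss, evict 0, frames (7 6 4 2)
7: hit
2: hit
6: hit
2: hit
6: hit
2: hit
4: hit
6: hit
4: hit
6: hit
0: miss, evict 2, frames (7 6 4 0)
4: hit
6: hit
Hits: 14.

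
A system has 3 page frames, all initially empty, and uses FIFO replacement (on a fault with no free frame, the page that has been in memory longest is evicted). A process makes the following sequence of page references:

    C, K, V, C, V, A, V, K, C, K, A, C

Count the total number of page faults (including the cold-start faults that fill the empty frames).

C → miss, frames {C}
K → miss, frames {C,K}
V → miss, frames {C,K,V}
C → hit
V → hit
A → miss, evict C, frames {K,V,A}
V → hit
K → hit
C → miss, evict K, frames {V,A,C}
K → miss, evict V, frames {A,C,K}
A → hit
C → hit
Page faults: 6.

6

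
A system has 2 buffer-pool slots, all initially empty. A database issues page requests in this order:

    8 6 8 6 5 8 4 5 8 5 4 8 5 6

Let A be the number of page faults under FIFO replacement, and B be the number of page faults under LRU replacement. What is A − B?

-1

Under FIFO: F F . . F F F F F . F . F F → 10 faults.
Under LRU: F F . . F F F F F . F F F F → 11 faults.
A − B = 10 − 11 = -1.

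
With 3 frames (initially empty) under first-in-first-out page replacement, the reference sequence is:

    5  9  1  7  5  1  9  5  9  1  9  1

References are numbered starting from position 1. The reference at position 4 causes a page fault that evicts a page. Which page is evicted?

5

pos 1: 5 → miss, frames [5]
pos 2: 9 → miss, frames [5, 9]
pos 3: 1 → miss, frames [5, 9, 1]
pos 4: 7 → miss, evict 5, frames [9, 1, 7]
At position 4, page 5 is evicted.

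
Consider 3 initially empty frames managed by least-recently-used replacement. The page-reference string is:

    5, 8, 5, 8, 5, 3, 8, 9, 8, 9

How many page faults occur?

5 → fault, frames {5}
8 → fault, frames {5,8}
5 → hit
8 → hit
5 → hit
3 → fault, frames {8,5,3}
8 → hit
9 → fault, evict 5, frames {3,8,9}
8 → hit
9 → hit
Page faults: 4.

4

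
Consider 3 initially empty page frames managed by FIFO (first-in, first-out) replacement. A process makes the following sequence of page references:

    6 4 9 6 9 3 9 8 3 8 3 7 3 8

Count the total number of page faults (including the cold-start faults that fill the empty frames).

6 -> fault, frames {6}
4 -> fault, frames {6,4}
9 -> fault, frames {6,4,9}
6 -> hit
9 -> hit
3 -> fault, evict 6, frames {4,9,3}
9 -> hit
8 -> fault, evict 4, frames {9,3,8}
3 -> hit
8 -> hit
3 -> hit
7 -> fault, evict 9, frames {3,8,7}
3 -> hit
8 -> hit
Page faults: 6.

6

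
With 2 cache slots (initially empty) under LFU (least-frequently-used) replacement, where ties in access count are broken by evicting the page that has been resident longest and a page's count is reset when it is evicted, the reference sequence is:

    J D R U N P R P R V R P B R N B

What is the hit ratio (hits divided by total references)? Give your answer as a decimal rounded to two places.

J: miss, frames {J}
D: miss, frames {J,D}
R: miss, evict J, frames {D,R}
U: miss, evict D, frames {R,U}
N: miss, evict R, frames {U,N}
P: miss, evict U, frames {N,P}
R: miss, evict N, frames {P,R}
P: hit
R: hit
V: miss, evict P, frames {R,V}
R: hit
P: miss, evict V, frames {R,P}
B: miss, evict P, frames {R,B}
R: hit
N: miss, evict B, frames {R,N}
B: miss, evict N, frames {R,B}
Hits: 4 of 16 references → 4/16 = 0.2500.

0.25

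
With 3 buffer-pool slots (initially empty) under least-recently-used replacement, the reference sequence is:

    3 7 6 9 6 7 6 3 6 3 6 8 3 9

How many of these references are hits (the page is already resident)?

7

3: miss, frames {3}
7: miss, frames {3,7}
6: miss, frames {3,7,6}
9: miss, evict 3, frames {7,6,9}
6: hit
7: hit
6: hit
3: miss, evict 9, frames {7,6,3}
6: hit
3: hit
6: hit
8: miss, evict 7, frames {3,6,8}
3: hit
9: miss, evict 6, frames {8,3,9}
Hits: 7.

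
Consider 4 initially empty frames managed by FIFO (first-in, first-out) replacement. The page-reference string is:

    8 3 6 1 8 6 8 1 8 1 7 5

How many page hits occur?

6

8 → miss, frames {8}
3 → miss, frames {8,3}
6 → miss, frames {8,3,6}
1 → miss, frames {8,3,6,1}
8 → hit
6 → hit
8 → hit
1 → hit
8 → hit
1 → hit
7 → miss, evict 8, frames {3,6,1,7}
5 → miss, evict 3, frames {6,1,7,5}
Hits: 6.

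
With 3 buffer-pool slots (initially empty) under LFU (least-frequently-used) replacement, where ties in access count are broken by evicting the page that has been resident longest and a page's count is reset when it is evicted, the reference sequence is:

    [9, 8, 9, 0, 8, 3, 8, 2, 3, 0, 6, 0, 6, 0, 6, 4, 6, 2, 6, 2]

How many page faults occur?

9 -> miss, frames [9]
8 -> miss, frames [9, 8]
9 -> hit
0 -> miss, frames [9, 8, 0]
8 -> hit
3 -> miss, evict 0, frames [9, 8, 3]
8 -> hit
2 -> miss, evict 3, frames [9, 8, 2]
3 -> miss, evict 2, frames [9, 8, 3]
0 -> miss, evict 3, frames [9, 8, 0]
6 -> miss, evict 0, frames [9, 8, 6]
0 -> miss, evict 6, frames [9, 8, 0]
6 -> miss, evict 0, frames [9, 8, 6]
0 -> miss, evict 6, frames [9, 8, 0]
6 -> miss, evict 0, frames [9, 8, 6]
4 -> miss, evict 6, frames [9, 8, 4]
6 -> miss, evict 4, frames [9, 8, 6]
2 -> miss, evict 6, frames [9, 8, 2]
6 -> miss, evict 2, frames [9, 8, 6]
2 -> miss, evict 6, frames [9, 8, 2]
Page faults: 17.

17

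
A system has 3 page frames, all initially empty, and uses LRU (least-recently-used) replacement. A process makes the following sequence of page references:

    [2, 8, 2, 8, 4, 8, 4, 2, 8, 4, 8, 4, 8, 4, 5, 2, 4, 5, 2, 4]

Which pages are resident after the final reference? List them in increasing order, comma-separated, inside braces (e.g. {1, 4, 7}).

{2, 4, 5}

2 -> miss, frames {2}
8 -> miss, frames {2,8}
2 -> hit
8 -> hit
4 -> miss, frames {2,8,4}
8 -> hit
4 -> hit
2 -> hit
8 -> hit
4 -> hit
8 -> hit
4 -> hit
8 -> hit
4 -> hit
5 -> miss, evict 2, frames {8,4,5}
2 -> miss, evict 8, frames {4,5,2}
4 -> hit
5 -> hit
2 -> hit
4 -> hit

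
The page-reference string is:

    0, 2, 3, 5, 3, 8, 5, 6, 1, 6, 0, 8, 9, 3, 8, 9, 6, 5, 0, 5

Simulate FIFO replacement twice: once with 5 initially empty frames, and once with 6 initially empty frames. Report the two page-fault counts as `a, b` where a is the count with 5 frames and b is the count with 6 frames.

14, 11

5 frames: F F F F . F . F F . F . F F F . F F F . → 14 faults.
6 frames: F F F F . F . F F . F . F F . . . F . . → 11 faults.
11 < 14: adding a frame reduced faults, as is typical.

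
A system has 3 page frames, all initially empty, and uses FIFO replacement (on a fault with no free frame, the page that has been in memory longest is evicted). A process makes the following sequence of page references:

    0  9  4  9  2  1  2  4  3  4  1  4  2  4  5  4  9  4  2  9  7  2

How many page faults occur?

0 → miss, frames [0]
9 → miss, frames [0, 9]
4 → miss, frames [0, 9, 4]
9 → hit
2 → miss, evict 0, frames [9, 4, 2]
1 → miss, evict 9, frames [4, 2, 1]
2 → hit
4 → hit
3 → miss, evict 4, frames [2, 1, 3]
4 → miss, evict 2, frames [1, 3, 4]
1 → hit
4 → hit
2 → miss, evict 1, frames [3, 4, 2]
4 → hit
5 → miss, evict 3, frames [4, 2, 5]
4 → hit
9 → miss, evict 4, frames [2, 5, 9]
4 → miss, evict 2, frames [5, 9, 4]
2 → miss, evict 5, frames [9, 4, 2]
9 → hit
7 → miss, evict 9, frames [4, 2, 7]
2 → hit
Page faults: 13.

13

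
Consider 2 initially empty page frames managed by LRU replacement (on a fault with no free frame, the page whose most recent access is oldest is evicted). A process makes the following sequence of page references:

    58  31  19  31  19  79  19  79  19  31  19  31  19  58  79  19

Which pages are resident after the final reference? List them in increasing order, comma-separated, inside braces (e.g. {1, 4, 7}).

{19, 79}

58 -> miss, frames (58)
31 -> miss, frames (58 31)
19 -> miss, evict 58, frames (31 19)
31 -> hit
19 -> hit
79 -> miss, evict 31, frames (19 79)
19 -> hit
79 -> hit
19 -> hit
31 -> miss, evict 79, frames (19 31)
19 -> hit
31 -> hit
19 -> hit
58 -> miss, evict 31, frames (19 58)
79 -> miss, evict 19, frames (58 79)
19 -> miss, evict 58, frames (79 19)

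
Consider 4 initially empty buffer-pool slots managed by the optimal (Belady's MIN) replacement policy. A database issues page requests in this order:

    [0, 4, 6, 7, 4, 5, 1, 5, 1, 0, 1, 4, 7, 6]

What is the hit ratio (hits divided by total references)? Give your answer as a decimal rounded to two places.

0 -> fault, frames [0]
4 -> fault, frames [0, 4]
6 -> fault, frames [0, 4, 6]
7 -> fault, frames [0, 4, 6, 7]
4 -> hit
5 -> fault, evict 6, frames [0, 4, 7, 5]
1 -> fault, evict 7, frames [0, 4, 5, 1]
5 -> hit
1 -> hit
0 -> hit
1 -> hit
4 -> hit
7 -> fault, evict 1, frames [0, 4, 5, 7]
6 -> fault, evict 7, frames [0, 4, 5, 6]
Hits: 6 of 14 references → 6/14 = 0.4286.

0.43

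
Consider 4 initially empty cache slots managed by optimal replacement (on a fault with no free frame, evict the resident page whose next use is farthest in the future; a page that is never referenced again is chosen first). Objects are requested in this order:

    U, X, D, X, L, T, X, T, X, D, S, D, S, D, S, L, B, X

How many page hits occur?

U → miss, frames [U]
X → miss, frames [U, X]
D → miss, frames [U, X, D]
X → hit
L → miss, frames [U, X, D, L]
T → miss, evict U, frames [X, D, L, T]
X → hit
T → hit
X → hit
D → hit
S → miss, evict T, frames [X, D, L, S]
D → hit
S → hit
D → hit
S → hit
L → hit
B → miss, evict S, frames [X, D, L, B]
X → hit
Hits: 11.

11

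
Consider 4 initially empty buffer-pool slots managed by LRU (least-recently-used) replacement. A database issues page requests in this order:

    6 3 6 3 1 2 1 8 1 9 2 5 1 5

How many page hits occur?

7

6 -> fault, frames (6)
3 -> fault, frames (6 3)
6 -> hit
3 -> hit
1 -> fault, frames (6 3 1)
2 -> fault, frames (6 3 1 2)
1 -> hit
8 -> fault, evict 6, frames (3 2 1 8)
1 -> hit
9 -> fault, evict 3, frames (2 8 1 9)
2 -> hit
5 -> fault, evict 8, frames (1 9 2 5)
1 -> hit
5 -> hit
Hits: 7.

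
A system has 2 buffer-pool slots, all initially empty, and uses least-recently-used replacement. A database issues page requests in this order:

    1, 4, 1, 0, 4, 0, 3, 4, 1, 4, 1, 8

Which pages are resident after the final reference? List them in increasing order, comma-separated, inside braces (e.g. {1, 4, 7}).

{1, 8}

1 → miss, frames (1)
4 → miss, frames (1 4)
1 → hit
0 → miss, evict 4, frames (1 0)
4 → miss, evict 1, frames (0 4)
0 → hit
3 → miss, evict 4, frames (0 3)
4 → miss, evict 0, frames (3 4)
1 → miss, evict 3, frames (4 1)
4 → hit
1 → hit
8 → miss, evict 4, frames (1 8)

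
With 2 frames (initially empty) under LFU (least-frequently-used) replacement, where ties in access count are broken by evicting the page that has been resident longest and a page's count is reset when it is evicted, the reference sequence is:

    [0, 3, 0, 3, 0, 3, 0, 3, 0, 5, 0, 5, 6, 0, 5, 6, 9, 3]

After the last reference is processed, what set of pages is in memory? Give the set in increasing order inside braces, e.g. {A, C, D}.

0 → fault, frames {0}
3 → fault, frames {0,3}
0 → hit
3 → hit
0 → hit
3 → hit
0 → hit
3 → hit
0 → hit
5 → fault, evict 3, frames {0,5}
0 → hit
5 → hit
6 → fault, evict 5, frames {0,6}
0 → hit
5 → fault, evict 6, frames {0,5}
6 → fault, evict 5, frames {0,6}
9 → fault, evict 6, frames {0,9}
3 → fault, evict 9, frames {0,3}

{0, 3}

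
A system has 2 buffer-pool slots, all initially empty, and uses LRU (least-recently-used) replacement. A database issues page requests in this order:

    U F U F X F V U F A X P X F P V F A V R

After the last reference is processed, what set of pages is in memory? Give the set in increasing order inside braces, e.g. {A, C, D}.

U -> fault, frames [U]
F -> fault, frames [U, F]
U -> hit
F -> hit
X -> fault, evict U, frames [F, X]
F -> hit
V -> fault, evict X, frames [F, V]
U -> fault, evict F, frames [V, U]
F -> fault, evict V, frames [U, F]
A -> fault, evict U, frames [F, A]
X -> fault, evict F, frames [A, X]
P -> fault, evict A, frames [X, P]
X -> hit
F -> fault, evict P, frames [X, F]
P -> fault, evict X, frames [F, P]
V -> fault, evict F, frames [P, V]
F -> fault, evict P, frames [V, F]
A -> fault, evict V, frames [F, A]
V -> fault, evict F, frames [A, V]
R -> fault, evict A, frames [V, R]

{R, V}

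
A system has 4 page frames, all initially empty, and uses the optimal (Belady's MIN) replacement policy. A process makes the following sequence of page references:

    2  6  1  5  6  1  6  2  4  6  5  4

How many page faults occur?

2 -> miss, frames [2]
6 -> miss, frames [2, 6]
1 -> miss, frames [2, 6, 1]
5 -> miss, frames [2, 6, 1, 5]
6 -> hit
1 -> hit
6 -> hit
2 -> hit
4 -> miss, evict 1, frames [2, 6, 5, 4]
6 -> hit
5 -> hit
4 -> hit
Page faults: 5.

5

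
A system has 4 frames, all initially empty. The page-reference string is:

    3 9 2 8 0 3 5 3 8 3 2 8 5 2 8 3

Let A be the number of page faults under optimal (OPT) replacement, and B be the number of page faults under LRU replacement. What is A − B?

-2

Under OPT: F F F F F . F . . . . . . . . . → 6 faults.
Under LRU: F F F F F F F . . . F . . . . . → 8 faults.
A − B = 6 − 8 = -2.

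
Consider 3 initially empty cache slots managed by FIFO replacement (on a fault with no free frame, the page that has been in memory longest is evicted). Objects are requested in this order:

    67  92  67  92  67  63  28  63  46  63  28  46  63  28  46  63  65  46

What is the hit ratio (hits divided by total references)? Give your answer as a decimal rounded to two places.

67 -> fault, frames {67}
92 -> fault, frames {67,92}
67 -> hit
92 -> hit
67 -> hit
63 -> fault, frames {67,92,63}
28 -> fault, evict 67, frames {92,63,28}
63 -> hit
46 -> fault, evict 92, frames {63,28,46}
63 -> hit
28 -> hit
46 -> hit
63 -> hit
28 -> hit
46 -> hit
63 -> hit
65 -> fault, evict 63, frames {28,46,65}
46 -> hit
Hits: 12 of 18 references → 12/18 = 0.6667.

0.67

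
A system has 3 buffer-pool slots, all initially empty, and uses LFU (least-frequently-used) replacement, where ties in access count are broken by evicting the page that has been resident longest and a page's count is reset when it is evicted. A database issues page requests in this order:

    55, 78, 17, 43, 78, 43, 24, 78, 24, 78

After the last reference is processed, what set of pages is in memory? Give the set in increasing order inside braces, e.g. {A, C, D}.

55 → fault, frames (55)
78 → fault, frames (55 78)
17 → fault, frames (55 78 17)
43 → fault, evict 55, frames (78 17 43)
78 → hit
43 → hit
24 → fault, evict 17, frames (78 43 24)
78 → hit
24 → hit
78 → hit

{24, 43, 78}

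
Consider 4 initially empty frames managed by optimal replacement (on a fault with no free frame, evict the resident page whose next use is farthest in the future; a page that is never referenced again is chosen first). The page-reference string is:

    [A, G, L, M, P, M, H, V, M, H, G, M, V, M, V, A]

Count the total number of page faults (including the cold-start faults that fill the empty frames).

8

A -> miss, frames [A]
G -> miss, frames [A, G]
L -> miss, frames [A, G, L]
M -> miss, frames [A, G, L, M]
P -> miss, evict L, frames [A, G, M, P]
M -> hit
H -> miss, evict P, frames [A, G, M, H]
V -> miss, evict A, frames [G, M, H, V]
M -> hit
H -> hit
G -> hit
M -> hit
V -> hit
M -> hit
V -> hit
A -> miss, evict V, frames [G, M, H, A]
Page faults: 8.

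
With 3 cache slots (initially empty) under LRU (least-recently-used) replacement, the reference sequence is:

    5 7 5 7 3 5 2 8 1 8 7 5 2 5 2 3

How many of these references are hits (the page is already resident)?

6

5: miss, frames {5}
7: miss, frames {5,7}
5: hit
7: hit
3: miss, frames {5,7,3}
5: hit
2: miss, evict 7, frames {3,5,2}
8: miss, evict 3, frames {5,2,8}
1: miss, evict 5, frames {2,8,1}
8: hit
7: miss, evict 2, frames {1,8,7}
5: miss, evict 1, frames {8,7,5}
2: miss, evict 8, frames {7,5,2}
5: hit
2: hit
3: miss, evict 7, frames {5,2,3}
Hits: 6.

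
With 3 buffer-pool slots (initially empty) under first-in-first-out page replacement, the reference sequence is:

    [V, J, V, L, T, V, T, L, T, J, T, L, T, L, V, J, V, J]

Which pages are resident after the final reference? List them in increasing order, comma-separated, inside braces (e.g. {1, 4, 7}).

V: miss, frames {V}
J: miss, frames {V,J}
V: hit
L: miss, frames {V,J,L}
T: miss, evict V, frames {J,L,T}
V: miss, evict J, frames {L,T,V}
T: hit
L: hit
T: hit
J: miss, evict L, frames {T,V,J}
T: hit
L: miss, evict T, frames {V,J,L}
T: miss, evict V, frames {J,L,T}
L: hit
V: miss, evict J, frames {L,T,V}
J: miss, evict L, frames {T,V,J}
V: hit
J: hit

{J, T, V}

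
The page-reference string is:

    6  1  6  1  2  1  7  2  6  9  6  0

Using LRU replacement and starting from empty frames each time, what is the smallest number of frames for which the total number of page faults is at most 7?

3

f=1: 12 faults
f=2: 8 faults
f=3: 7 faults
f=4: 6 faults
f=5: 6 faults
f=6: 6 faults
Smallest f with faults ≤ 7 is 3.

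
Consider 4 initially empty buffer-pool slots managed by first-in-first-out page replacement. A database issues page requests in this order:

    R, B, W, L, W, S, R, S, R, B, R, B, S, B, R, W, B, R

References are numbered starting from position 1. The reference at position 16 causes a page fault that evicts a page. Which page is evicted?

pos 1: R: miss, frames (R)
pos 2: B: miss, frames (R B)
pos 3: W: miss, frames (R B W)
pos 4: L: miss, frames (R B W L)
pos 5: W: hit
pos 6: S: miss, evict R, frames (B W L S)
pos 7: R: miss, evict B, frames (W L S R)
pos 8: S: hit
pos 9: R: hit
pos 10: B: miss, evict W, frames (L S R B)
pos 11: R: hit
pos 12: B: hit
pos 13: S: hit
pos 14: B: hit
pos 15: R: hit
pos 16: W: miss, evict L, frames (S R B W)
At position 16, page L is evicted.

L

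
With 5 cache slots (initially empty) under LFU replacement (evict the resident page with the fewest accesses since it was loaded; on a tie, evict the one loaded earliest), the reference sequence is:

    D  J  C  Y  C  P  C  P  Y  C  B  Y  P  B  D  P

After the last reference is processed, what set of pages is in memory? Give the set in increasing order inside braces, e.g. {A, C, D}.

{B, C, D, P, Y}

D -> fault, frames [D]
J -> fault, frames [D, J]
C -> fault, frames [D, J, C]
Y -> fault, frames [D, J, C, Y]
C -> hit
P -> fault, frames [D, J, C, Y, P]
C -> hit
P -> hit
Y -> hit
C -> hit
B -> fault, evict D, frames [J, C, Y, P, B]
Y -> hit
P -> hit
B -> hit
D -> fault, evict J, frames [C, Y, P, B, D]
P -> hit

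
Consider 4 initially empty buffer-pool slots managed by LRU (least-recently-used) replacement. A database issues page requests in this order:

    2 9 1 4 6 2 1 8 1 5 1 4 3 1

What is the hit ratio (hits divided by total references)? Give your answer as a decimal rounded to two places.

0.29

2 → fault, frames {2}
9 → fault, frames {2,9}
1 → fault, frames {2,9,1}
4 → fault, frames {2,9,1,4}
6 → fault, evict 2, frames {9,1,4,6}
2 → fault, evict 9, frames {1,4,6,2}
1 → hit
8 → fault, evict 4, frames {6,2,1,8}
1 → hit
5 → fault, evict 6, frames {2,8,1,5}
1 → hit
4 → fault, evict 2, frames {8,5,1,4}
3 → fault, evict 8, frames {5,1,4,3}
1 → hit
Hits: 4 of 14 references → 4/14 = 0.2857.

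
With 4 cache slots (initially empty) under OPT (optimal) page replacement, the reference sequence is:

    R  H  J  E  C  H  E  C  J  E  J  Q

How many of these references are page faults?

6

R → fault, frames [R]
H → fault, frames [R, H]
J → fault, frames [R, H, J]
E → fault, frames [R, H, J, E]
C → fault, evict R, frames [H, J, E, C]
H → hit
E → hit
C → hit
J → hit
E → hit
J → hit
Q → fault, evict C, frames [H, J, E, Q]
Page faults: 6.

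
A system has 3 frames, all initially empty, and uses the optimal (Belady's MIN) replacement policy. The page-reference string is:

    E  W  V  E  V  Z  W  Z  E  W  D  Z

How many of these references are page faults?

E → miss, frames {E}
W → miss, frames {E,W}
V → miss, frames {E,W,V}
E → hit
V → hit
Z → miss, evict V, frames {E,W,Z}
W → hit
Z → hit
E → hit
W → hit
D → miss, evict W, frames {E,Z,D}
Z → hit
Page faults: 5.

5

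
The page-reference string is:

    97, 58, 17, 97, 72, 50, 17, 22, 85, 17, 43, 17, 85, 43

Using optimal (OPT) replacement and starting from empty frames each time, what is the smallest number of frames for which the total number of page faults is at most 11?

f=1: 14 faults
f=2: 9 faults
f=3: 8 faults
f=4: 8 faults
f=5: 8 faults
f=6: 8 faults
f=7: 8 faults
f=8: 8 faults
Smallest f with faults ≤ 11 is 2.

2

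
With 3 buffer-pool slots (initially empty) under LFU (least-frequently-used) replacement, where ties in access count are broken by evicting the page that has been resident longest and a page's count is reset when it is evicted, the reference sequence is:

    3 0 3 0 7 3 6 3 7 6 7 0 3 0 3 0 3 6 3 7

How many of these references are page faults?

9

3: fault, frames {3}
0: fault, frames {3,0}
3: hit
0: hit
7: fault, frames {3,0,7}
3: hit
6: fault, evict 7, frames {3,0,6}
3: hit
7: fault, evict 6, frames {3,0,7}
6: fault, evict 7, frames {3,0,6}
7: fault, evict 6, frames {3,0,7}
0: hit
3: hit
0: hit
3: hit
0: hit
3: hit
6: fault, evict 7, frames {3,0,6}
3: hit
7: fault, evict 6, frames {3,0,7}
Page faults: 9.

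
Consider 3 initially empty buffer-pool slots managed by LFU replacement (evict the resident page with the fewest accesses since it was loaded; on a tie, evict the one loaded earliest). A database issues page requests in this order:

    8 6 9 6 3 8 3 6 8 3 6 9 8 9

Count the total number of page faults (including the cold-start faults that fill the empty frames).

8: miss, frames [8]
6: miss, frames [8, 6]
9: miss, frames [8, 6, 9]
6: hit
3: miss, evict 8, frames [6, 9, 3]
8: miss, evict 9, frames [6, 3, 8]
3: hit
6: hit
8: hit
3: hit
6: hit
9: miss, evict 8, frames [6, 3, 9]
8: miss, evict 9, frames [6, 3, 8]
9: miss, evict 8, frames [6, 3, 9]
Page faults: 8.

8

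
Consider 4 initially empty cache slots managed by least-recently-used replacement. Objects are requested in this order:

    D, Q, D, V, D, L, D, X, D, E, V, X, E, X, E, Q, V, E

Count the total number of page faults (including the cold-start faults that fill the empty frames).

D: fault, frames [D]
Q: fault, frames [D, Q]
D: hit
V: fault, frames [Q, D, V]
D: hit
L: fault, frames [Q, V, D, L]
D: hit
X: fault, evict Q, frames [V, L, D, X]
D: hit
E: fault, evict V, frames [L, X, D, E]
V: fault, evict L, frames [X, D, E, V]
X: hit
E: hit
X: hit
E: hit
Q: fault, evict D, frames [V, X, E, Q]
V: hit
E: hit
Page faults: 8.

8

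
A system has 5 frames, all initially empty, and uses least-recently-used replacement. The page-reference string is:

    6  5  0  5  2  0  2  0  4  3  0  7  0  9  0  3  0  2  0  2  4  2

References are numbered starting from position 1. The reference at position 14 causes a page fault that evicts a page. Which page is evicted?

2

pos 1: 6 -> miss, frames (6)
pos 2: 5 -> miss, frames (6 5)
pos 3: 0 -> miss, frames (6 5 0)
pos 4: 5 -> hit
pos 5: 2 -> miss, frames (6 0 5 2)
pos 6: 0 -> hit
pos 7: 2 -> hit
pos 8: 0 -> hit
pos 9: 4 -> miss, frames (6 5 2 0 4)
pos 10: 3 -> miss, evict 6, frames (5 2 0 4 3)
pos 11: 0 -> hit
pos 12: 7 -> miss, evict 5, frames (2 4 3 0 7)
pos 13: 0 -> hit
pos 14: 9 -> miss, evict 2, frames (4 3 7 0 9)
At position 14, page 2 is evicted.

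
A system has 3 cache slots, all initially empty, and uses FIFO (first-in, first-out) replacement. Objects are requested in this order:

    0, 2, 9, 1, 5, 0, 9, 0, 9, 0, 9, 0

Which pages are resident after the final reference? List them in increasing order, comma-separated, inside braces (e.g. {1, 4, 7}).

{0, 5, 9}

0 -> fault, frames {0}
2 -> fault, frames {0,2}
9 -> fault, frames {0,2,9}
1 -> fault, evict 0, frames {2,9,1}
5 -> fault, evict 2, frames {9,1,5}
0 -> fault, evict 9, frames {1,5,0}
9 -> fault, evict 1, frames {5,0,9}
0 -> hit
9 -> hit
0 -> hit
9 -> hit
0 -> hit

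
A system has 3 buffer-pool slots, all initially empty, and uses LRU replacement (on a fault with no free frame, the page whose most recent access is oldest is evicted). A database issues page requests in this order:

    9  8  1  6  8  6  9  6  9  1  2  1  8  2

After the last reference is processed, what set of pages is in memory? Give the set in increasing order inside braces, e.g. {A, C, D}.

{1, 2, 8}

9: fault, frames {9}
8: fault, frames {9,8}
1: fault, frames {9,8,1}
6: fault, evict 9, frames {8,1,6}
8: hit
6: hit
9: fault, evict 1, frames {8,6,9}
6: hit
9: hit
1: fault, evict 8, frames {6,9,1}
2: fault, evict 6, frames {9,1,2}
1: hit
8: fault, evict 9, frames {2,1,8}
2: hit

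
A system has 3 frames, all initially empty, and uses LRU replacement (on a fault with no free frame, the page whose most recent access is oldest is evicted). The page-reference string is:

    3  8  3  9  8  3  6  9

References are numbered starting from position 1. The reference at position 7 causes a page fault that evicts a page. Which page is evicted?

9

pos 1: 3: fault, frames (3)
pos 2: 8: fault, frames (3 8)
pos 3: 3: hit
pos 4: 9: fault, frames (8 3 9)
pos 5: 8: hit
pos 6: 3: hit
pos 7: 6: fault, evict 9, frames (8 3 6)
At position 7, page 9 is evicted.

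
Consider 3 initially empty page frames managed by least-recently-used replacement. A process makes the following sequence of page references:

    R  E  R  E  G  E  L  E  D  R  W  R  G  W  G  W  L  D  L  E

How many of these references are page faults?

11

R → fault, frames [R]
E → fault, frames [R, E]
R → hit
E → hit
G → fault, frames [R, E, G]
E → hit
L → fault, evict R, frames [G, E, L]
E → hit
D → fault, evict G, frames [L, E, D]
R → fault, evict L, frames [E, D, R]
W → fault, evict E, frames [D, R, W]
R → hit
G → fault, evict D, frames [W, R, G]
W → hit
G → hit
W → hit
L → fault, evict R, frames [G, W, L]
D → fault, evict G, frames [W, L, D]
L → hit
E → fault, evict W, frames [D, L, E]
Page faults: 11.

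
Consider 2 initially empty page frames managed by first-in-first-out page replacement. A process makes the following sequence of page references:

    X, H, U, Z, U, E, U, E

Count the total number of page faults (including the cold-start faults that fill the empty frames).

X -> miss, frames (X)
H -> miss, frames (X H)
U -> miss, evict X, frames (H U)
Z -> miss, evict H, frames (U Z)
U -> hit
E -> miss, evict U, frames (Z E)
U -> miss, evict Z, frames (E U)
E -> hit
Page faults: 6.

6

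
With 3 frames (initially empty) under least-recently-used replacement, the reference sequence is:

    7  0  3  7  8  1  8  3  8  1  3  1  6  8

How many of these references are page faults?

7 → miss, frames {7}
0 → miss, frames {7,0}
3 → miss, frames {7,0,3}
7 → hit
8 → miss, evict 0, frames {3,7,8}
1 → miss, evict 3, frames {7,8,1}
8 → hit
3 → miss, evict 7, frames {1,8,3}
8 → hit
1 → hit
3 → hit
1 → hit
6 → miss, evict 8, frames {3,1,6}
8 → miss, evict 3, frames {1,6,8}
Page faults: 8.

8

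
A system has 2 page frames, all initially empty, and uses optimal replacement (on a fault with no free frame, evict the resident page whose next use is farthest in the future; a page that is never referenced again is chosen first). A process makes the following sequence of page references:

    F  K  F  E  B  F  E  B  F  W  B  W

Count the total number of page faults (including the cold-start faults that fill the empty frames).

F -> fault, frames [F]
K -> fault, frames [F, K]
F -> hit
E -> fault, evict K, frames [F, E]
B -> fault, evict E, frames [F, B]
F -> hit
E -> fault, evict F, frames [B, E]
B -> hit
F -> fault, evict E, frames [B, F]
W -> fault, evict F, frames [B, W]
B -> hit
W -> hit
Page faults: 7.

7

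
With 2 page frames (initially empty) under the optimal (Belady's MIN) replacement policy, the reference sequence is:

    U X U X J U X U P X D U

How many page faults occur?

7

U: fault, frames {U}
X: fault, frames {U,X}
U: hit
X: hit
J: fault, evict X, frames {U,J}
U: hit
X: fault, evict J, frames {U,X}
U: hit
P: fault, evict U, frames {X,P}
X: hit
D: fault, evict P, frames {X,D}
U: fault, evict D, frames {X,U}
Page faults: 7.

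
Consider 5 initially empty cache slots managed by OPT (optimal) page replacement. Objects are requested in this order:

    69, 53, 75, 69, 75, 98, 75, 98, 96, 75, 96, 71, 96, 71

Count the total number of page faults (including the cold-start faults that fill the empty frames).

6

69 → fault, frames {69}
53 → fault, frames {69,53}
75 → fault, frames {69,53,75}
69 → hit
75 → hit
98 → fault, frames {69,53,75,98}
75 → hit
98 → hit
96 → fault, frames {69,53,75,98,96}
75 → hit
96 → hit
71 → fault, evict 98, frames {69,53,75,96,71}
96 → hit
71 → hit
Page faults: 6.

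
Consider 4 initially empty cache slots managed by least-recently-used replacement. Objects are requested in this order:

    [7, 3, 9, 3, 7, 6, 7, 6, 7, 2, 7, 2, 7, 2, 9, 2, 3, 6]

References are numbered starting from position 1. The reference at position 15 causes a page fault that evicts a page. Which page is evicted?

3

pos 1: 7 → miss, frames {7}
pos 2: 3 → miss, frames {7,3}
pos 3: 9 → miss, frames {7,3,9}
pos 4: 3 → hit
pos 5: 7 → hit
pos 6: 6 → miss, frames {9,3,7,6}
pos 7: 7 → hit
pos 8: 6 → hit
pos 9: 7 → hit
pos 10: 2 → miss, evict 9, frames {3,6,7,2}
pos 11: 7 → hit
pos 12: 2 → hit
pos 13: 7 → hit
pos 14: 2 → hit
pos 15: 9 → miss, evict 3, frames {6,7,2,9}
At position 15, page 3 is evicted.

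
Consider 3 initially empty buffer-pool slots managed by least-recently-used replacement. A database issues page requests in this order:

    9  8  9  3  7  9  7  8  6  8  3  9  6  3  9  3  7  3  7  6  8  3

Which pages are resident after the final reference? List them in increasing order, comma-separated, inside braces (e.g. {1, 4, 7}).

9 -> fault, frames [9]
8 -> fault, frames [9, 8]
9 -> hit
3 -> fault, frames [8, 9, 3]
7 -> fault, evict 8, frames [9, 3, 7]
9 -> hit
7 -> hit
8 -> fault, evict 3, frames [9, 7, 8]
6 -> fault, evict 9, frames [7, 8, 6]
8 -> hit
3 -> fault, evict 7, frames [6, 8, 3]
9 -> fault, evict 6, frames [8, 3, 9]
6 -> fault, evict 8, frames [3, 9, 6]
3 -> hit
9 -> hit
3 -> hit
7 -> fault, evict 6, frames [9, 3, 7]
3 -> hit
7 -> hit
6 -> fault, evict 9, frames [3, 7, 6]
8 -> fault, evict 3, frames [7, 6, 8]
3 -> fault, evict 7, frames [6, 8, 3]

{3, 6, 8}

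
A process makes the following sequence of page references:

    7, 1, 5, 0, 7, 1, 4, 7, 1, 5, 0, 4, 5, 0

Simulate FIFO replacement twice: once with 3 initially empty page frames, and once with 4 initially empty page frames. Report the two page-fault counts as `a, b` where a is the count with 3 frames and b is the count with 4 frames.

3 frames: F F F F F F F . . F F . . . → 9 faults.
4 frames: F F F F . . F F F F F F . . → 10 faults.
10 > 9: adding a frame increased faults — Belady's anomaly.

9, 10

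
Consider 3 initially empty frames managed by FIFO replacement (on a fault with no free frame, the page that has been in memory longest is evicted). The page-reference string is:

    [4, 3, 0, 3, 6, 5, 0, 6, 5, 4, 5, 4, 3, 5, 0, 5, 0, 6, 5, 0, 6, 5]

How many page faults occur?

10

4: miss, frames [4]
3: miss, frames [4, 3]
0: miss, frames [4, 3, 0]
3: hit
6: miss, evict 4, frames [3, 0, 6]
5: miss, evict 3, frames [0, 6, 5]
0: hit
6: hit
5: hit
4: miss, evict 0, frames [6, 5, 4]
5: hit
4: hit
3: miss, evict 6, frames [5, 4, 3]
5: hit
0: miss, evict 5, frames [4, 3, 0]
5: miss, evict 4, frames [3, 0, 5]
0: hit
6: miss, evict 3, frames [0, 5, 6]
5: hit
0: hit
6: hit
5: hit
Page faults: 10.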